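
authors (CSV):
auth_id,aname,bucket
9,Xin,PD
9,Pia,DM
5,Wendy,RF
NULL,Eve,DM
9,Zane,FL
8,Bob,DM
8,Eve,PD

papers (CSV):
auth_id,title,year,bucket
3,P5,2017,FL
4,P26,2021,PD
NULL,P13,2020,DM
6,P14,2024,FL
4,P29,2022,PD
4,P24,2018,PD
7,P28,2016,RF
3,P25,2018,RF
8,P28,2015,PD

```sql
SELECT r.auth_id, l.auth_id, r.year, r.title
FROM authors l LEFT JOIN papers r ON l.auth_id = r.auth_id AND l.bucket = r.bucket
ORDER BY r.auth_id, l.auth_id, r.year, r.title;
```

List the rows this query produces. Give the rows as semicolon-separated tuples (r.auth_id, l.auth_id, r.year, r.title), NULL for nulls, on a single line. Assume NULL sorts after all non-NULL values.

LEFT JOIN keeps every row from `authors`; unmatched rows get NULL for `papers`'s columns.
Matching on l.auth_id = r.auth_id AND l.bucket = r.bucket. A NULL in a compared column never satisfies the condition.
- l[0] auth_id=9, bucket=PD → no match; kept with NULLs on the r side.
- l[1] auth_id=9, bucket=DM → no match; kept with NULLs on the r side.
- l[2] auth_id=5, bucket=RF → no match; kept with NULLs on the r side.
- l[3] auth_id=NULL, bucket=DM → no match; kept with NULLs on the r side.
- l[4] auth_id=9, bucket=FL → no match; kept with NULLs on the r side.
- l[5] auth_id=8, bucket=DM → no match; kept with NULLs on the r side.
- l[6] auth_id=8, bucket=PD → 1 match(es) in r → 1 row(s).
After projecting and ordering:
r.auth_id | l.auth_id | r.year | r.title
8 | 8 | 2015 | P28
NULL | 5 | NULL | NULL
NULL | 8 | NULL | NULL
NULL | 9 | NULL | NULL
NULL | 9 | NULL | NULL
NULL | 9 | NULL | NULL
NULL | NULL | NULL | NULL

(8, 8, 2015, P28); (NULL, 5, NULL, NULL); (NULL, 8, NULL, NULL); (NULL, 9, NULL, NULL); (NULL, 9, NULL, NULL); (NULL, 9, NULL, NULL); (NULL, NULL, NULL, NULL)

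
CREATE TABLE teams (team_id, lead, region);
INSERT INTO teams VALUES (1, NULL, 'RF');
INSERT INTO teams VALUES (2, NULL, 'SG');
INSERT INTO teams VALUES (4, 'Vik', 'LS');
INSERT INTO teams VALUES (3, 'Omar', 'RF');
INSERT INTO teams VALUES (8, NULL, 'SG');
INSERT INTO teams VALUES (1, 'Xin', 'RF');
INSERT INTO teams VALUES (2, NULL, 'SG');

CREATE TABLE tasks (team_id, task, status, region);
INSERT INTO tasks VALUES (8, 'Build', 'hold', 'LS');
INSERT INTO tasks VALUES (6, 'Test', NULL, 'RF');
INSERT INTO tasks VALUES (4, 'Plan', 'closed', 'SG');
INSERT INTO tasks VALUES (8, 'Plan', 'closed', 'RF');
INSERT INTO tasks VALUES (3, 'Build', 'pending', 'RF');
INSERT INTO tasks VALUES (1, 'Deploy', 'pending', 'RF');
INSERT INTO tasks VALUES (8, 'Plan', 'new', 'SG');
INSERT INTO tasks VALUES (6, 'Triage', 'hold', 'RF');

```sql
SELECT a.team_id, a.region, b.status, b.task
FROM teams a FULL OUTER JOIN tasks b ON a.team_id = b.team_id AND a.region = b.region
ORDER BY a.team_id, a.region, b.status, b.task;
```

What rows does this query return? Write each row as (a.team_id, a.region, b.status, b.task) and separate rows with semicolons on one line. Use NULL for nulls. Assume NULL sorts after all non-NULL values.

FULL OUTER JOIN keeps every row from both sides; unmatched rows get NULL for the other side's columns.
Matching on a.team_id = b.team_id AND a.region = b.region.
- a (team_id=1, region=RF) pairs with 1 row(s) of b.
- a (team_id=2, region=SG) has no partner → padded with NULL.
- a (team_id=4, region=LS) has no partner → padded with NULL.
- a (team_id=3, region=RF) pairs with 1 row(s) of b.
- a (team_id=8, region=SG) pairs with 1 row(s) of b.
- a (team_id=1, region=RF) pairs with 1 row(s) of b.
- a (team_id=2, region=SG) has no partner → padded with NULL.
- plus 5 unmatched b row(s), each kept with NULL a columns.

(1, RF, pending, Deploy); (1, RF, pending, Deploy); (2, SG, NULL, NULL); (2, SG, NULL, NULL); (3, RF, pending, Build); (4, LS, NULL, NULL); (8, SG, new, Plan); (NULL, NULL, closed, Plan); (NULL, NULL, closed, Plan); (NULL, NULL, hold, Build); (NULL, NULL, hold, Triage); (NULL, NULL, NULL, Test)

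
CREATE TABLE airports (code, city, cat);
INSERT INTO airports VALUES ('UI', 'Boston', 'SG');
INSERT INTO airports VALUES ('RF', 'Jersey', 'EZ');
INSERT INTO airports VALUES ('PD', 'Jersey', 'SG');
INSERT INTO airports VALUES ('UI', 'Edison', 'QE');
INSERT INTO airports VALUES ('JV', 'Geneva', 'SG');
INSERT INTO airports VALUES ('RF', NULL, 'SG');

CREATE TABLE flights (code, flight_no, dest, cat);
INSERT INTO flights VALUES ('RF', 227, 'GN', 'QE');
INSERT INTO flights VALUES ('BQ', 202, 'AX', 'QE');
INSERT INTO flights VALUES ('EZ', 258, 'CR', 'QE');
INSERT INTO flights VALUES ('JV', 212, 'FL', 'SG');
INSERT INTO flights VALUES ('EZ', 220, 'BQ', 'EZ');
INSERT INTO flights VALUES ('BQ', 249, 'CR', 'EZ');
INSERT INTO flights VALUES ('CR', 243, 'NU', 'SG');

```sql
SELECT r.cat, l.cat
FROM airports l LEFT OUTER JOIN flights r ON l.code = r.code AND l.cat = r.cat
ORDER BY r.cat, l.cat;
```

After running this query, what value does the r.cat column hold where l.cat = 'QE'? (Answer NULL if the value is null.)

NULL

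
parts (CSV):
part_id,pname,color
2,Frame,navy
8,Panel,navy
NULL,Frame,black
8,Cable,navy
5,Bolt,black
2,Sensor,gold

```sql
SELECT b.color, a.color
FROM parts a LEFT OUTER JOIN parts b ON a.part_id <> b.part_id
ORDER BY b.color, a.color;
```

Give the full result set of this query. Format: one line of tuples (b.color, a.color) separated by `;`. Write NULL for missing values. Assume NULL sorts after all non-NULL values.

LEFT JOIN keeps every row from `parts a`; unmatched rows get NULL for `parts b`'s columns.
Matching on a.part_id <> b.part_id. A NULL in a compared column never satisfies the condition.
Matched pairs: 16; unmatched a rows kept: 1.

(black, gold); (black, navy); (black, navy); (black, navy); (gold, black); (gold, navy); (gold, navy); (navy, black); (navy, black); (navy, black); (navy, gold); (navy, gold); (navy, navy); (navy, navy); (navy, navy); (navy, navy); (NULL, black)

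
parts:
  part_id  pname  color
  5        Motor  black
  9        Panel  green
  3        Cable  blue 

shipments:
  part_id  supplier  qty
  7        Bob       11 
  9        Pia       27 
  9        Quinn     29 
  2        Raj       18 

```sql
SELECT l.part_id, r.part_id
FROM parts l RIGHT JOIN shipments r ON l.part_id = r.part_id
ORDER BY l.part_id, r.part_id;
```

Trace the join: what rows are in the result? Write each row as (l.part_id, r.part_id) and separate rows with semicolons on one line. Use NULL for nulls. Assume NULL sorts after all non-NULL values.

(9, 9); (9, 9); (NULL, 2); (NULL, 7)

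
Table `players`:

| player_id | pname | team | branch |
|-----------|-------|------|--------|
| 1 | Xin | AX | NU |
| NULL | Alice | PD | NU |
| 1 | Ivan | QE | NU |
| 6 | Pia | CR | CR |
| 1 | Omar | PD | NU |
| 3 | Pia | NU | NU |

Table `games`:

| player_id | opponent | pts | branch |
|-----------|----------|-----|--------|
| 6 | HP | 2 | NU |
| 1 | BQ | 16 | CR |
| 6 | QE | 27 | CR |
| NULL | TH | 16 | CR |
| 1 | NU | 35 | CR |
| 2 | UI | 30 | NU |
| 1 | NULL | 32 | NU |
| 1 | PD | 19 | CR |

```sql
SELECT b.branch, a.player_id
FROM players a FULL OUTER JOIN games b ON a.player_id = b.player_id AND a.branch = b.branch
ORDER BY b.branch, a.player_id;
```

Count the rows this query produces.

12

FULL OUTER JOIN keeps every row from both sides; unmatched rows get NULL for the other side's columns.
Matching on a.player_id = b.player_id AND a.branch = b.branch. A NULL in a compared column never satisfies the condition.
- a[0] player_id=1, branch=NU → 1 match(es) in b → 1 row(s).
- a[1] player_id=NULL, branch=NU → no match; kept with NULLs on the b side.
- a[2] player_id=1, branch=NU → 1 match(es) in b → 1 row(s).
- a[3] player_id=6, branch=CR → 1 match(es) in b → 1 row(s).
- a[4] player_id=1, branch=NU → 1 match(es) in b → 1 row(s).
- a[5] player_id=3, branch=NU → no match; kept with NULLs on the b side.
- plus 6 unmatched b row(s), each kept with NULL a columns.
Total: 4 matched + 8 padded = 12 rows.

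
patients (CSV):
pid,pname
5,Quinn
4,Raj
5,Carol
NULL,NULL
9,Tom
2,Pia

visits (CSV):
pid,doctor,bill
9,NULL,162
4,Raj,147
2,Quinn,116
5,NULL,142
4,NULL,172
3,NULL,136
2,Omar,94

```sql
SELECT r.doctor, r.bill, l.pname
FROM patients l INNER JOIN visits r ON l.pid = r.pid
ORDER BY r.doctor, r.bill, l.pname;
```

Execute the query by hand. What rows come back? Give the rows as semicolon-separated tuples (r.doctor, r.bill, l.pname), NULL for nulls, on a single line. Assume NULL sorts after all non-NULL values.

(Omar, 94, Pia); (Quinn, 116, Pia); (Raj, 147, Raj); (NULL, 142, Carol); (NULL, 142, Quinn); (NULL, 162, Tom); (NULL, 172, Raj)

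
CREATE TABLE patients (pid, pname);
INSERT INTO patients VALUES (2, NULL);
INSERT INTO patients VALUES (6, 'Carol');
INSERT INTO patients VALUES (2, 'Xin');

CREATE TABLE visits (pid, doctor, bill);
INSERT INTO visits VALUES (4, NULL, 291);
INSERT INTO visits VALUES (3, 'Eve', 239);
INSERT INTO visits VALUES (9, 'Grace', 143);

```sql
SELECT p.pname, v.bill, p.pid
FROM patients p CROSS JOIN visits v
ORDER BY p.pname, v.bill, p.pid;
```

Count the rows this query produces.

9

CROSS JOIN pairs every row of `patients` with every row of `visits`: 3 × 3 = 9 rows.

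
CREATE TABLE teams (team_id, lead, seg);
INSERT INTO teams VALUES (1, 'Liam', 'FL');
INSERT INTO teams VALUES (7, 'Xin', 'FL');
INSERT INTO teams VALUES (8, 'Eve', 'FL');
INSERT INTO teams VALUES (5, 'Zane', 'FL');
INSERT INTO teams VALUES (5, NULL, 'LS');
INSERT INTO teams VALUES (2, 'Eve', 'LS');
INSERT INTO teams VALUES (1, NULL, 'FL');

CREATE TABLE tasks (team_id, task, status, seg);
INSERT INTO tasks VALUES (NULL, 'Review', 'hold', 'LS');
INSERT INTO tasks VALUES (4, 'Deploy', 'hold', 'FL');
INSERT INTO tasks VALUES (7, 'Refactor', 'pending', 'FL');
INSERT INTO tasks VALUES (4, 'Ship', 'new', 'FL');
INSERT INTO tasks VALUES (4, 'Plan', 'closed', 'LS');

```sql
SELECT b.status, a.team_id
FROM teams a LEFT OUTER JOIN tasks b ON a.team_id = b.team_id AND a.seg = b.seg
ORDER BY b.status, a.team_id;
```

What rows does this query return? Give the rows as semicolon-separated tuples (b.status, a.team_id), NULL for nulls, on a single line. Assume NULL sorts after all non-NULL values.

LEFT JOIN keeps every row from `teams`; unmatched rows get NULL for `tasks`'s columns.
Matching on a.team_id = b.team_id AND a.seg = b.seg. A NULL in a compared column never satisfies the condition.
- a row (team_id=1, seg=FL): no match → kept, b columns NULL.
- a row (team_id=7, seg=FL): matches 1 b row(s) → 1 output row(s).
- a row (team_id=8, seg=FL): no match → kept, b columns NULL.
- a row (team_id=5, seg=FL): no match → kept, b columns NULL.
- a row (team_id=5, seg=LS): no match → kept, b columns NULL.
- a row (team_id=2, seg=LS): no match → kept, b columns NULL.
- a row (team_id=1, seg=FL): no match → kept, b columns NULL.
After projecting and ordering:
b.status | a.team_id
pending | 7
NULL | 1
NULL | 1
NULL | 2
NULL | 5
NULL | 5
NULL | 8

(pending, 7); (NULL, 1); (NULL, 1); (NULL, 2); (NULL, 5); (NULL, 5); (NULL, 8)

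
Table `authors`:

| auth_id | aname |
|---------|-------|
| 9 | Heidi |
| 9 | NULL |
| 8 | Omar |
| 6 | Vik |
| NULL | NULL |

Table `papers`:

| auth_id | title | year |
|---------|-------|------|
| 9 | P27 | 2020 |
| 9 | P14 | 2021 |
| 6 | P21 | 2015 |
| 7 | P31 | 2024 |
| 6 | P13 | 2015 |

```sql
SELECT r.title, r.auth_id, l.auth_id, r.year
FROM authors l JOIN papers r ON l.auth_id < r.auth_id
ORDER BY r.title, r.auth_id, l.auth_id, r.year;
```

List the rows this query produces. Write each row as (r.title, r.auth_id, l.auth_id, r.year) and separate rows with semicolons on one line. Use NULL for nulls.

INNER JOIN keeps only pairs where the ON condition holds.
Matching on l.auth_id < r.auth_id. A NULL in a compared column never satisfies the condition.
Matched pairs: 5.

(P14, 9, 6, 2021); (P14, 9, 8, 2021); (P27, 9, 6, 2020); (P27, 9, 8, 2020); (P31, 7, 6, 2024)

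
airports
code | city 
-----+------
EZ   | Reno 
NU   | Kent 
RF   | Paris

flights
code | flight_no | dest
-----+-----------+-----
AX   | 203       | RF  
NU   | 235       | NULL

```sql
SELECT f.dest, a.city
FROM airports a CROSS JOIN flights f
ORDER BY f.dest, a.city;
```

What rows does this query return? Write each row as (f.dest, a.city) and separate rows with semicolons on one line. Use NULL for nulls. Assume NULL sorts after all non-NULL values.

CROSS JOIN pairs every row of `airports` with every row of `flights`: 3 × 2 = 6 rows.

(RF, Kent); (RF, Paris); (RF, Reno); (NULL, Kent); (NULL, Paris); (NULL, Reno)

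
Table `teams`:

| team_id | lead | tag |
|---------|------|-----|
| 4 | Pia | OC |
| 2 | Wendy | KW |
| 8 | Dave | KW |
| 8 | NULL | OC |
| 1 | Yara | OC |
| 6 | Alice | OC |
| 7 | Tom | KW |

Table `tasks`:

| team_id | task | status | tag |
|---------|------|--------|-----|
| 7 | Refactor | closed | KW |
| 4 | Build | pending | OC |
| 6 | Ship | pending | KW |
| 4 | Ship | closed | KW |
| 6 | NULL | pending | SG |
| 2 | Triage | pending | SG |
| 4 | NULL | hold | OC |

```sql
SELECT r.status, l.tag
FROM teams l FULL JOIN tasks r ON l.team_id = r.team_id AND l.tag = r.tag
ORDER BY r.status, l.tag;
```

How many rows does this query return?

FULL OUTER JOIN keeps every row from both sides; unmatched rows get NULL for the other side's columns.
Matching on l.team_id = r.team_id AND l.tag = r.tag.
Matched pairs: 3; unmatched l rows kept: 5; unmatched r rows kept: 4.
Total: 3 matched + 9 padded = 12 rows.

12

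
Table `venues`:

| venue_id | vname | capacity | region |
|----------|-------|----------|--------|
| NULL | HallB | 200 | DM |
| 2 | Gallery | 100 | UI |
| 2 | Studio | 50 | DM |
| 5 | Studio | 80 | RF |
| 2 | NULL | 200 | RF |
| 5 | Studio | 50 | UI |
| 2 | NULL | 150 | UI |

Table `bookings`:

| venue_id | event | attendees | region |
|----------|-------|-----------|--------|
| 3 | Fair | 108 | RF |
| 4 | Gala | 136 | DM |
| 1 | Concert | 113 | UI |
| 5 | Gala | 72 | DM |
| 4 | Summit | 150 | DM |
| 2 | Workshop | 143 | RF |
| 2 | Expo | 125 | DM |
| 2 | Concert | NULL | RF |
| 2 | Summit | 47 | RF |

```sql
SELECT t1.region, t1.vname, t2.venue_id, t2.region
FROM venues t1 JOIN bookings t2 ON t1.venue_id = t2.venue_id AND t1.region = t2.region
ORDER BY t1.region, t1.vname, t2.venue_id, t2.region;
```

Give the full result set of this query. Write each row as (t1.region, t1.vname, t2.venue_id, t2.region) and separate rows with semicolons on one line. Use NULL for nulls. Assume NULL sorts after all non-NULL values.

INNER JOIN keeps only pairs where the ON condition holds.
Matching on t1.venue_id = t2.venue_id AND t1.region = t2.region. A NULL in a compared column never satisfies the condition.
Matched pairs: 4.

(DM, Studio, 2, DM); (RF, NULL, 2, RF); (RF, NULL, 2, RF); (RF, NULL, 2, RF)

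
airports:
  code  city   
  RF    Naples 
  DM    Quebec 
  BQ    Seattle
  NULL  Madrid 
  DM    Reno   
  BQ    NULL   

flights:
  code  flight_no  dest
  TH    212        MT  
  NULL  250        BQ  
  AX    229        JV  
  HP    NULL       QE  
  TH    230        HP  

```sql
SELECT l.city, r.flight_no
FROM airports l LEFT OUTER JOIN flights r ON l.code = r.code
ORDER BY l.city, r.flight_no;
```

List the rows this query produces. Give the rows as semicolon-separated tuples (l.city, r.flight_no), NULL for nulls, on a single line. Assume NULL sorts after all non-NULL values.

(Madrid, NULL); (Naples, NULL); (Quebec, NULL); (Reno, NULL); (Seattle, NULL); (NULL, NULL)

LEFT JOIN keeps every row from `airports`; unmatched rows get NULL for `flights`'s columns.
Matching on l.code = r.code. A NULL in a compared column never satisfies the condition.
- l row (code=RF): no match → kept, r columns NULL.
- l row (code=DM): no match → kept, r columns NULL.
- l row (code=BQ): no match → kept, r columns NULL.
- l row (code=NULL): no match → kept, r columns NULL.
- l row (code=DM): no match → kept, r columns NULL.
- l row (code=BQ): no match → kept, r columns NULL.
After projecting and ordering:
l.city | r.flight_no
Madrid | NULL
Naples | NULL
Quebec | NULL
Reno | NULL
Seattle | NULL
NULL | NULL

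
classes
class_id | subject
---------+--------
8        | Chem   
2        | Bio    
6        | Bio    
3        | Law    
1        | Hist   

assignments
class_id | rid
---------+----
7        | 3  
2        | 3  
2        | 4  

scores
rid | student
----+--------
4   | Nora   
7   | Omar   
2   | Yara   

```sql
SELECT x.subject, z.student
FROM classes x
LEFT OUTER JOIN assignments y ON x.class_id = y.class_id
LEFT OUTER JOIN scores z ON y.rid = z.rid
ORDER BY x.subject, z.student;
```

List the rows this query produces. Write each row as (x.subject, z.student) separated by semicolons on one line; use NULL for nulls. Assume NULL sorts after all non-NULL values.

(Bio, Nora); (Bio, NULL); (Bio, NULL); (Chem, NULL); (Hist, NULL); (Law, NULL)

Joins associate left-to-right: classes LEFT JOIN assignments on class_id gives 6 intermediate row(s).
Then LEFT JOIN `scores z` on rid: each of those 6 rows is kept; rows whose y.rid has no match in z get NULL for z's columns.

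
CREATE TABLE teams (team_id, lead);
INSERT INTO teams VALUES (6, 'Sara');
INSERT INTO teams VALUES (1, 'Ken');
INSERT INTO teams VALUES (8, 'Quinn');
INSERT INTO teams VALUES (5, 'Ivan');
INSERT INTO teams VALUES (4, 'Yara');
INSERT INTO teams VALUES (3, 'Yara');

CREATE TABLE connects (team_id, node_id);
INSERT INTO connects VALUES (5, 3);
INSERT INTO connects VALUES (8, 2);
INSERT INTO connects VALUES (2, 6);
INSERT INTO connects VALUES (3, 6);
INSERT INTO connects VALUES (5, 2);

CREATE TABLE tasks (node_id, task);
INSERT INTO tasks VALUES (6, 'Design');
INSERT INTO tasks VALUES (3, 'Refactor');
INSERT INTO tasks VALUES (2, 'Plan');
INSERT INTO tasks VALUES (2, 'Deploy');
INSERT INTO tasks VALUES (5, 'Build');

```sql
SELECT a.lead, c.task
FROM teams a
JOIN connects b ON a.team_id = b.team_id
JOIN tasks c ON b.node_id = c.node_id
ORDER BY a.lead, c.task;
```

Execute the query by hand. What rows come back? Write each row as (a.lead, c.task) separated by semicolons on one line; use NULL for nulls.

Evaluate left to right. First `teams a INNER JOIN connects b` on team_id: 4 row(s).
Then INNER JOIN `tasks c` on node_id: keep only rows whose b.node_id appears in c.

(Ivan, Deploy); (Ivan, Plan); (Ivan, Refactor); (Quinn, Deploy); (Quinn, Plan); (Yara, Design)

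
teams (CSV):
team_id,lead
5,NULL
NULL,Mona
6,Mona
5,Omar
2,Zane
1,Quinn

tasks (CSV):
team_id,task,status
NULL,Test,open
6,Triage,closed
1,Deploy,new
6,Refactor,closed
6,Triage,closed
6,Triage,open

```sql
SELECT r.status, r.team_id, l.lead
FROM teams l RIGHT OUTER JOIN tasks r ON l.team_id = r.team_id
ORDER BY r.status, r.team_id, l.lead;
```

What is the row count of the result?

6

RIGHT JOIN keeps every row from `tasks`; unmatched rows get NULL for `teams`'s columns.
Matching on l.team_id = r.team_id. A NULL in a compared column never satisfies the condition.
Matched pairs: 5; unmatched r rows kept: 1.
Total: 5 matched + 1 padded = 6 rows.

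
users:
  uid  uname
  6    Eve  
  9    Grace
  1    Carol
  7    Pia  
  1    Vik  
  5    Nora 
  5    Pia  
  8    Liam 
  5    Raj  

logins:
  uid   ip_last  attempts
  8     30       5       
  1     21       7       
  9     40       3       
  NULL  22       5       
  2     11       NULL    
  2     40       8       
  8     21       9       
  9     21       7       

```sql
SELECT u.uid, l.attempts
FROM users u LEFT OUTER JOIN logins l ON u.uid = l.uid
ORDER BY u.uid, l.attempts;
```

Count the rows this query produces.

11

LEFT JOIN keeps every row from `users`; unmatched rows get NULL for `logins`'s columns.
Matching on u.uid = l.uid. A NULL in a compared column never satisfies the condition.
- uid=6: no l row matches, row kept with l columns NULL.
- uid=9: 2 matching l row(s), so 2 row(s) emitted.
- uid=1: 1 matching l row(s), so 1 row(s) emitted.
- uid=7: no l row matches, row kept with l columns NULL.
- uid=1: 1 matching l row(s), so 1 row(s) emitted.
- uid=5: no l row matches, row kept with l columns NULL.
- uid=5: no l row matches, row kept with l columns NULL.
- uid=8: 2 matching l row(s), so 2 row(s) emitted.
- uid=5: no l row matches, row kept with l columns NULL.
Total: 6 matched + 5 padded = 11 rows.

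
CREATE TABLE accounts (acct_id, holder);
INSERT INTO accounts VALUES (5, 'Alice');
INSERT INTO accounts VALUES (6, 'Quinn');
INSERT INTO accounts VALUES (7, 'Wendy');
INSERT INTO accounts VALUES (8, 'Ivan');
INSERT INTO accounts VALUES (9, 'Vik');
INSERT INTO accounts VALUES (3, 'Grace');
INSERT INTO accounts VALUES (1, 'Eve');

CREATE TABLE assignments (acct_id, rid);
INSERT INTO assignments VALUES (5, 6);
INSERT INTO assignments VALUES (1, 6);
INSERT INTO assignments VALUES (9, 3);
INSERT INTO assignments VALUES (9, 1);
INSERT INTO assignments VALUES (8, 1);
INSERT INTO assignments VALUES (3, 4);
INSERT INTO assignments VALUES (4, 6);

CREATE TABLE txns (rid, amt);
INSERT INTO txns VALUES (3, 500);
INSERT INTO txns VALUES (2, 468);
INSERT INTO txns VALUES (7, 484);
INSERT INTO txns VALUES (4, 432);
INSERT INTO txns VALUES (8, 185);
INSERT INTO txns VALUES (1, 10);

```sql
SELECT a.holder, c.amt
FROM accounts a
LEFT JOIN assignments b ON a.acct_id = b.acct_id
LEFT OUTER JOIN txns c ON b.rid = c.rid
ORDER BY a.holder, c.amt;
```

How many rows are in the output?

Step 1 — a LEFT JOIN b on acct_id → 8 row(s).
Then LEFT JOIN `txns c` on rid: each of those 8 rows is kept; rows whose b.rid has no match in c get NULL for c's columns.
Result: 8 row(s).

8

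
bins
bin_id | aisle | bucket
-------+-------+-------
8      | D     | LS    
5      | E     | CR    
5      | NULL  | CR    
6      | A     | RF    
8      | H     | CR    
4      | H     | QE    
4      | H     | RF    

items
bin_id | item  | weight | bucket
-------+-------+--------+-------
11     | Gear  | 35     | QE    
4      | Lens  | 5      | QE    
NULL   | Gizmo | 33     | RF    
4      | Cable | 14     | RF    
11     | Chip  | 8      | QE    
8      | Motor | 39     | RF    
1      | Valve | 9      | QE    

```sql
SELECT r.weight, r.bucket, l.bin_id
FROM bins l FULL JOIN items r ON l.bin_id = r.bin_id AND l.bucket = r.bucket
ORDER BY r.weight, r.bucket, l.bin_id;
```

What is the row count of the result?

12

FULL OUTER JOIN keeps every row from both sides; unmatched rows get NULL for the other side's columns.
Matching on l.bin_id = r.bin_id AND l.bucket = r.bucket. A NULL in a compared column never satisfies the condition.
Matched pairs: 2; unmatched l rows kept: 5; unmatched r rows kept: 5.
Total: 2 matched + 10 padded = 12 rows.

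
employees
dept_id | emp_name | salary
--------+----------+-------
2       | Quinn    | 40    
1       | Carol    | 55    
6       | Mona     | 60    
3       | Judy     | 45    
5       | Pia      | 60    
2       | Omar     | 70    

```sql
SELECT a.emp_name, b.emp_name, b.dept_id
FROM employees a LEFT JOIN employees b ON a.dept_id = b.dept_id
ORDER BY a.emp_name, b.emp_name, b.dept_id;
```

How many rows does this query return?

LEFT JOIN keeps every row from `employees a`; unmatched rows get NULL for `employees b`'s columns.
Matching on a.dept_id = b.dept_id.
- a row (dept_id=2): matches 2 b row(s) → 2 output row(s).
- a row (dept_id=1): matches 1 b row(s) → 1 output row(s).
- a row (dept_id=6): matches 1 b row(s) → 1 output row(s).
- a row (dept_id=3): matches 1 b row(s) → 1 output row(s).
- a row (dept_id=5): matches 1 b row(s) → 1 output row(s).
- a row (dept_id=2): matches 2 b row(s) → 2 output row(s).
Total: 8 rows.

8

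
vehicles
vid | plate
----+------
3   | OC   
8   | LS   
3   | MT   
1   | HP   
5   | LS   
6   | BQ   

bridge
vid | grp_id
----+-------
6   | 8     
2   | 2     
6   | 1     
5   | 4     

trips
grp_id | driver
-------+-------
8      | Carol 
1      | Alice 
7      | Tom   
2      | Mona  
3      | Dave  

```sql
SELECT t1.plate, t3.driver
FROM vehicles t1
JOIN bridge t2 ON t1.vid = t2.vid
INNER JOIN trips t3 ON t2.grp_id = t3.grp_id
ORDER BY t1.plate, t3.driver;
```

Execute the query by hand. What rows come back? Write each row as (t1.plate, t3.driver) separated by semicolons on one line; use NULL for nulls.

(BQ, Alice); (BQ, Carol)

Evaluate left to right. First `vehicles t1 INNER JOIN bridge t2` on vid: 3 row(s).
Then INNER JOIN `trips t3` on grp_id: keep only rows whose t2.grp_id appears in t3.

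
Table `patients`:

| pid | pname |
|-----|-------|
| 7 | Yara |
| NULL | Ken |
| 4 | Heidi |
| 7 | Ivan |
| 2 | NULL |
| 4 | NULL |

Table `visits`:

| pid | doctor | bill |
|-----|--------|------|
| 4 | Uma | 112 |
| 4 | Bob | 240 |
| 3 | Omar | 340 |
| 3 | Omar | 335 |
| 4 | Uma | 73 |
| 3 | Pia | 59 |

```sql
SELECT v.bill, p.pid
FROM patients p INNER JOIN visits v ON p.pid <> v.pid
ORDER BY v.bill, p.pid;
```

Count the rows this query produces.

INNER JOIN keeps only pairs where the ON condition holds.
Matching on p.pid <> v.pid. A NULL in a compared column never satisfies the condition.
Matched pairs: 24.
Total: 24 rows.

24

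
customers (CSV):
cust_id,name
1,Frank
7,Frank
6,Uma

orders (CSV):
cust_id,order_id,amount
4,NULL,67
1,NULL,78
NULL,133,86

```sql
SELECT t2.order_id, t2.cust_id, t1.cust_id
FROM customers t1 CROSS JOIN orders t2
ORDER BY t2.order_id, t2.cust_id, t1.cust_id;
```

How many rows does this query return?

CROSS JOIN pairs every row of `customers` with every row of `orders`: 3 × 3 = 9 rows.

9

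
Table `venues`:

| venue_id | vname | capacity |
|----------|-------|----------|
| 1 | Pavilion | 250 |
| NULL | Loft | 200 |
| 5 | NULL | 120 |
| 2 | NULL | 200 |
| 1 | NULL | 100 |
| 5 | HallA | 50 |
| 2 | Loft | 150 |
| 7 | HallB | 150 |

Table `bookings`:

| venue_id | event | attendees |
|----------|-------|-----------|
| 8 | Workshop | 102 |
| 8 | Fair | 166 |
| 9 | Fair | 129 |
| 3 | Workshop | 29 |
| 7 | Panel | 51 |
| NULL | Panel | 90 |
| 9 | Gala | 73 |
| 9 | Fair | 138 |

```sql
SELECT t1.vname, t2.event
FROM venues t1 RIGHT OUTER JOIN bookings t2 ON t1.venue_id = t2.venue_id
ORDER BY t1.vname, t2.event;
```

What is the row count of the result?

RIGHT JOIN keeps every row from `bookings`; unmatched rows get NULL for `venues`'s columns.
Matching on t1.venue_id = t2.venue_id. A NULL in a compared column never satisfies the condition.
Matched pairs: 1; unmatched t2 rows kept: 7.
Total: 1 matched + 7 padded = 8 rows.

8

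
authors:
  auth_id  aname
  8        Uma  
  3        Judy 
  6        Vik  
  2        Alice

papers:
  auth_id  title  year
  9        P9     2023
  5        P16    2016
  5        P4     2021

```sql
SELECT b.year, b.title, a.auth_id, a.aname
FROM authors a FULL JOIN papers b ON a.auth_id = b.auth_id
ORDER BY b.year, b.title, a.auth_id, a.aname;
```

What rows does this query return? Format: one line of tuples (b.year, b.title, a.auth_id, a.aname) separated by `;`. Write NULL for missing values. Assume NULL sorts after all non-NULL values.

(2016, P16, NULL, NULL); (2021, P4, NULL, NULL); (2023, P9, NULL, NULL); (NULL, NULL, 2, Alice); (NULL, NULL, 3, Judy); (NULL, NULL, 6, Vik); (NULL, NULL, 8, Uma)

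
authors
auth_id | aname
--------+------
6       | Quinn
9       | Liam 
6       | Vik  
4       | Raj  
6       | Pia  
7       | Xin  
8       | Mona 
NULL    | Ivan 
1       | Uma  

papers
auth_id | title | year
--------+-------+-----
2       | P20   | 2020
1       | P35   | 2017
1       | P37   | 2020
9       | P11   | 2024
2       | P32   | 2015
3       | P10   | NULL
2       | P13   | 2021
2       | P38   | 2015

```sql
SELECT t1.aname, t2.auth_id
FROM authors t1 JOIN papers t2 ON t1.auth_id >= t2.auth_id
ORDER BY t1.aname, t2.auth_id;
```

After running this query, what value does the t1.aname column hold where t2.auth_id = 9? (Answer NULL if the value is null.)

Liam

INNER JOIN keeps only pairs where the ON condition holds.
Matching on t1.auth_id >= t2.auth_id. A NULL in a compared column never satisfies the condition.
- t1[0] auth_id=6 → 7 match(es) in t2 → 7 row(s).
- t1[1] auth_id=9 → 8 match(es) in t2 → 8 row(s).
- t1[2] auth_id=6 → 7 match(es) in t2 → 7 row(s).
- t1[3] auth_id=4 → 7 match(es) in t2 → 7 row(s).
- t1[4] auth_id=6 → 7 match(es) in t2 → 7 row(s).
- t1[5] auth_id=7 → 7 match(es) in t2 → 7 row(s).
- t1[6] auth_id=8 → 7 match(es) in t2 → 7 row(s).
- t1[7] auth_id=NULL → no match; dropped.
- t1[8] auth_id=1 → 2 match(es) in t2 → 2 row(s).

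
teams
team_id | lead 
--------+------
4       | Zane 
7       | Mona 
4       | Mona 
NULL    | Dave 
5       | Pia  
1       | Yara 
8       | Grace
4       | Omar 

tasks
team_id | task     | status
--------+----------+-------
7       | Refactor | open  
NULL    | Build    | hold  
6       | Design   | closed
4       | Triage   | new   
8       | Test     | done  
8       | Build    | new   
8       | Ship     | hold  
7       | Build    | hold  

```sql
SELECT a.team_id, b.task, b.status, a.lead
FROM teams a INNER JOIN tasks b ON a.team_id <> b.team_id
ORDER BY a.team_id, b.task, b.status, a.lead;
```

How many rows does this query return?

41

INNER JOIN keeps only pairs where the ON condition holds.
Matching on a.team_id <> b.team_id. A NULL in a compared column never satisfies the condition.
Matched pairs: 41.
Total: 41 rows.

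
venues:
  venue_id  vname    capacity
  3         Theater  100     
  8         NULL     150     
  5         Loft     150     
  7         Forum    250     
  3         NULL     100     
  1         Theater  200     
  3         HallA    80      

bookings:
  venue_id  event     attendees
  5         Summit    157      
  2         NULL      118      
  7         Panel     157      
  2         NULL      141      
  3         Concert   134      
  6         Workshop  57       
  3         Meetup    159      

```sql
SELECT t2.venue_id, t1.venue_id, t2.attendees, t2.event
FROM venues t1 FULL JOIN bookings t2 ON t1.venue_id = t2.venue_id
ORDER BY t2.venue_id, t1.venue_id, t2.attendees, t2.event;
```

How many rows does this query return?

13

FULL OUTER JOIN keeps every row from both sides; unmatched rows get NULL for the other side's columns.
Matching on t1.venue_id = t2.venue_id.
- t1[0] venue_id=3 → 2 match(es) in t2 → 2 row(s).
- t1[1] venue_id=8 → no match; kept with NULLs on the t2 side.
- t1[2] venue_id=5 → 1 match(es) in t2 → 1 row(s).
- t1[3] venue_id=7 → 1 match(es) in t2 → 1 row(s).
- t1[4] venue_id=3 → 2 match(es) in t2 → 2 row(s).
- t1[5] venue_id=1 → no match; kept with NULLs on the t2 side.
- t1[6] venue_id=3 → 2 match(es) in t2 → 2 row(s).
- plus 3 unmatched t2 row(s), each kept with NULL t1 columns.
Total: 8 matched + 5 padded = 13 rows.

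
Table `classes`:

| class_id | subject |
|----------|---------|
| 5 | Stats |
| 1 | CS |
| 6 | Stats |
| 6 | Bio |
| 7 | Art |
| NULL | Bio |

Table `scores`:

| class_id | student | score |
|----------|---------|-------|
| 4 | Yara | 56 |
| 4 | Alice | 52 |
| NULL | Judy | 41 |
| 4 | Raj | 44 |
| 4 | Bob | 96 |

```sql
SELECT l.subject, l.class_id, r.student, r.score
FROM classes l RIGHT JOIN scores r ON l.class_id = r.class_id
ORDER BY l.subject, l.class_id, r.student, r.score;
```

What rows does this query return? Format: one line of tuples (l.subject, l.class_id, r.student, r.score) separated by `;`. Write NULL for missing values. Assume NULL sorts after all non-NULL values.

(NULL, NULL, Alice, 52); (NULL, NULL, Bob, 96); (NULL, NULL, Judy, 41); (NULL, NULL, Raj, 44); (NULL, NULL, Yara, 56)

RIGHT JOIN keeps every row from `scores`; unmatched rows get NULL for `classes`'s columns.
Matching on l.class_id = r.class_id. A NULL in a compared column never satisfies the condition.
Matched pairs: 0; unmatched r rows kept: 5.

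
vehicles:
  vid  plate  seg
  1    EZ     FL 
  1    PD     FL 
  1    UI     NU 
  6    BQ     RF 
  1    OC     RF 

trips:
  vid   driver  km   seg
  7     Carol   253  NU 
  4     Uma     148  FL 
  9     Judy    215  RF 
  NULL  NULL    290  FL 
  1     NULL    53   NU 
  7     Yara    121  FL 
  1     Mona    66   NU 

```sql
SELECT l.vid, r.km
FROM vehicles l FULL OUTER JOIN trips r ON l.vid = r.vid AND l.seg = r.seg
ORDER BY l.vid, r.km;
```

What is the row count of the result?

FULL OUTER JOIN keeps every row from both sides; unmatched rows get NULL for the other side's columns.
Matching on l.vid = r.vid AND l.seg = r.seg. A NULL in a compared column never satisfies the condition.
- l row (vid=1, seg=FL): no match → kept, r columns NULL.
- l row (vid=1, seg=FL): no match → kept, r columns NULL.
- l row (vid=1, seg=NU): matches 2 r row(s) → 2 output row(s).
- l row (vid=6, seg=RF): no match → kept, r columns NULL.
- l row (vid=1, seg=RF): no match → kept, r columns NULL.
- plus 5 unmatched r row(s), each kept with NULL l columns.
Total: 2 matched + 9 padded = 11 rows.

11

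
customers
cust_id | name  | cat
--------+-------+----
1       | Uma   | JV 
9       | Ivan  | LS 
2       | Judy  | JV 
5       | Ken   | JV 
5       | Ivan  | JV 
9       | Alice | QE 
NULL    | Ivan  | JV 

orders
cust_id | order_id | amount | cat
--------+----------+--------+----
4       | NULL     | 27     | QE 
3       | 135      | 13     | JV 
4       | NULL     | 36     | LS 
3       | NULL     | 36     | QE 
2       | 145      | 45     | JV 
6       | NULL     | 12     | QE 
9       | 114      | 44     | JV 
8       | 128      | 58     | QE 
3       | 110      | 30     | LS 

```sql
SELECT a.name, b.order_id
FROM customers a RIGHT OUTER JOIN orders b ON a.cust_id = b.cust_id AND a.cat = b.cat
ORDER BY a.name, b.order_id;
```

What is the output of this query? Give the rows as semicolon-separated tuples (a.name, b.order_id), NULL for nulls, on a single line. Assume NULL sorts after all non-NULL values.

(Judy, 145); (NULL, 110); (NULL, 114); (NULL, 128); (NULL, 135); (NULL, NULL); (NULL, NULL); (NULL, NULL); (NULL, NULL)

RIGHT JOIN keeps every row from `orders`; unmatched rows get NULL for `customers`'s columns.
Matching on a.cust_id = b.cust_id AND a.cat = b.cat. A NULL in a compared column never satisfies the condition.
Matched pairs: 1; unmatched b rows kept: 8.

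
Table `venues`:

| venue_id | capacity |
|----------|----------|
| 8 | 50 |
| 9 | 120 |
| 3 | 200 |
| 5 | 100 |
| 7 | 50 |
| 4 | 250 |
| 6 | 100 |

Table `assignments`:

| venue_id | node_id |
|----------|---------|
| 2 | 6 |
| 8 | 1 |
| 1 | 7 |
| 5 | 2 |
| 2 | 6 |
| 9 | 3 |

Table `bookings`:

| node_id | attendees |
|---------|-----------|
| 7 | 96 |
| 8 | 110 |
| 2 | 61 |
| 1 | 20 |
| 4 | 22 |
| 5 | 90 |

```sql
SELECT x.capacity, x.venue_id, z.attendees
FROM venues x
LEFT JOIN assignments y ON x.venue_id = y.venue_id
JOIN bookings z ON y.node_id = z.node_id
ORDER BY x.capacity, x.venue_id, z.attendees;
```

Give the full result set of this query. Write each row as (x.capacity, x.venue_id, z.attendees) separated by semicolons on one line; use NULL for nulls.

(50, 8, 20); (100, 5, 61)

Step 1 — x LEFT JOIN y on venue_id → 7 row(s).
Then INNER JOIN `bookings z` on node_id: keep only rows whose y.node_id appears in z.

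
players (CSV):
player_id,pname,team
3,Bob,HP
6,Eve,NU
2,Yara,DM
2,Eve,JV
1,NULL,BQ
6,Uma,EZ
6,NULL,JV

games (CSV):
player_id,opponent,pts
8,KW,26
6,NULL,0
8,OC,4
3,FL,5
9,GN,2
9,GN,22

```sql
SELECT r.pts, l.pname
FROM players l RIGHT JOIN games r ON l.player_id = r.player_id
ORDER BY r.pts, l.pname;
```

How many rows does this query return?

8

RIGHT JOIN keeps every row from `games`; unmatched rows get NULL for `players`'s columns.
Matching on l.player_id = r.player_id.
Matched pairs: 4; unmatched r rows kept: 4.
Total: 4 matched + 4 padded = 8 rows.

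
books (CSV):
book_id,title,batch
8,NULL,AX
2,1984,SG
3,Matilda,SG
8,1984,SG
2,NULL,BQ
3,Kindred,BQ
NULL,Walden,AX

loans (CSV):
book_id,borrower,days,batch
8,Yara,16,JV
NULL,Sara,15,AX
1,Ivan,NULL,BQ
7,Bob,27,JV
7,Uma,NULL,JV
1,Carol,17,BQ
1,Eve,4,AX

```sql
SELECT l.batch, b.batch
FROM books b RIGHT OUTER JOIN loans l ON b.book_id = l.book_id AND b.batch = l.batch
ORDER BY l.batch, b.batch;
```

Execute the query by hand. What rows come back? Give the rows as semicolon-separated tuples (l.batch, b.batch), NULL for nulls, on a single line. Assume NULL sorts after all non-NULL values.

RIGHT JOIN keeps every row from `loans`; unmatched rows get NULL for `books`'s columns.
Matching on b.book_id = l.book_id AND b.batch = l.batch. A NULL in a compared column never satisfies the condition.
Matched pairs: 0; unmatched l rows kept: 7.

(AX, NULL); (AX, NULL); (BQ, NULL); (BQ, NULL); (JV, NULL); (JV, NULL); (JV, NULL)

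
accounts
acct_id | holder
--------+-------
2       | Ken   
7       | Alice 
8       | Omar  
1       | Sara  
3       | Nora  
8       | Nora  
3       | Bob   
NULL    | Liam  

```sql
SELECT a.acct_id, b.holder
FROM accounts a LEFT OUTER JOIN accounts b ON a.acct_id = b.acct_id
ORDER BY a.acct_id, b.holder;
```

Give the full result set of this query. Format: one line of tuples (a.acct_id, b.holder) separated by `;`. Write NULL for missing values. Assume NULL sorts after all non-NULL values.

(1, Sara); (2, Ken); (3, Bob); (3, Bob); (3, Nora); (3, Nora); (7, Alice); (8, Nora); (8, Nora); (8, Omar); (8, Omar); (NULL, NULL)

LEFT JOIN keeps every row from `accounts a`; unmatched rows get NULL for `accounts b`'s columns.
Matching on a.acct_id = b.acct_id. A NULL in a compared column never satisfies the condition.
Matched pairs: 11; unmatched a rows kept: 1.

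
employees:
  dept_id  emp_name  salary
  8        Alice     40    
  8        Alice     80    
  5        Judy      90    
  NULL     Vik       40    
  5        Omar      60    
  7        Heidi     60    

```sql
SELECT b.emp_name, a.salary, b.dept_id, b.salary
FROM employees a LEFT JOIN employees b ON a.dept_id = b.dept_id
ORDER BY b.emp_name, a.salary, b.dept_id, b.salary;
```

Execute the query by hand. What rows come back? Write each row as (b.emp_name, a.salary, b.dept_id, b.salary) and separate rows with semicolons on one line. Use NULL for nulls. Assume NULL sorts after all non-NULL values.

(Alice, 40, 8, 40); (Alice, 40, 8, 80); (Alice, 80, 8, 40); (Alice, 80, 8, 80); (Heidi, 60, 7, 60); (Judy, 60, 5, 90); (Judy, 90, 5, 90); (Omar, 60, 5, 60); (Omar, 90, 5, 60); (NULL, 40, NULL, NULL)

LEFT JOIN keeps every row from `employees a`; unmatched rows get NULL for `employees b`'s columns.
Matching on a.dept_id = b.dept_id. A NULL in a compared column never satisfies the condition.
- dept_id=8: 2 matching b row(s), so 2 row(s) emitted.
- dept_id=8: 2 matching b row(s), so 2 row(s) emitted.
- dept_id=5: 2 matching b row(s), so 2 row(s) emitted.
- dept_id=NULL: no b row matches, row kept with b columns NULL.
- dept_id=5: 2 matching b row(s), so 2 row(s) emitted.
- dept_id=7: 1 matching b row(s), so 1 row(s) emitted.
After projecting and ordering:
b.emp_name | a.salary | b.dept_id | b.salary
Alice | 40 | 8 | 40
Alice | 40 | 8 | 80
Alice | 80 | 8 | 40
Alice | 80 | 8 | 80
Heidi | 60 | 7 | 60
Judy | 60 | 5 | 90
Judy | 90 | 5 | 90
Omar | 60 | 5 | 60
Omar | 90 | 5 | 60
NULL | 40 | NULL | NULL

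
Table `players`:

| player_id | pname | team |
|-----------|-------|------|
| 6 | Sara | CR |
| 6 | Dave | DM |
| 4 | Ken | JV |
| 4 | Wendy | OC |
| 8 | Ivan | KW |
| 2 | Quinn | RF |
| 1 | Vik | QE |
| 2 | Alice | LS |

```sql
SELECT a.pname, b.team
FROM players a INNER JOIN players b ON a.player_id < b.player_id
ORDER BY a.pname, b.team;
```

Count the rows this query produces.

INNER JOIN keeps only pairs where the ON condition holds.
Matching on a.player_id < b.player_id.
- a (player_id=6) pairs with 1 row(s) of b.
- a (player_id=6) pairs with 1 row(s) of b.
- a (player_id=4) pairs with 3 row(s) of b.
- a (player_id=4) pairs with 3 row(s) of b.
- a (player_id=8) has no partner → excluded.
- a (player_id=2) pairs with 5 row(s) of b.
- a (player_id=1) pairs with 7 row(s) of b.
- a (player_id=2) pairs with 5 row(s) of b.
Total: 25 rows.

25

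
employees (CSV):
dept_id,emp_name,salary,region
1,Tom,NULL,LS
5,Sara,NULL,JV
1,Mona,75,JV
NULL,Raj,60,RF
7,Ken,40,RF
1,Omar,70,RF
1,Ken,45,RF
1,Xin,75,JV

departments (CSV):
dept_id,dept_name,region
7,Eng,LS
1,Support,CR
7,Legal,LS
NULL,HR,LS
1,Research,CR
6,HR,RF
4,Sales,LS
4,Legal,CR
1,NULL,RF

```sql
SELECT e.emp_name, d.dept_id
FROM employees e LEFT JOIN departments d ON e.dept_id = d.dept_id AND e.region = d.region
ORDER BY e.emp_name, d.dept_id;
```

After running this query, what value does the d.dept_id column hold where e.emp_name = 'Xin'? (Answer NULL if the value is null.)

LEFT JOIN keeps every row from `employees`; unmatched rows get NULL for `departments`'s columns.
Matching on e.dept_id = d.dept_id AND e.region = d.region. A NULL in a compared column never satisfies the condition.
- e[0] dept_id=1, region=LS → no match; kept with NULLs on the d side.
- e[1] dept_id=5, region=JV → no match; kept with NULLs on the d side.
- e[2] dept_id=1, region=JV → no match; kept with NULLs on the d side.
- e[3] dept_id=NULL, region=RF → no match; kept with NULLs on the d side.
- e[4] dept_id=7, region=RF → no match; kept with NULLs on the d side.
- e[5] dept_id=1, region=RF → 1 match(es) in d → 1 row(s).
- e[6] dept_id=1, region=RF → 1 match(es) in d → 1 row(s).
- e[7] dept_id=1, region=JV → no match; kept with NULLs on the d side.

NULL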